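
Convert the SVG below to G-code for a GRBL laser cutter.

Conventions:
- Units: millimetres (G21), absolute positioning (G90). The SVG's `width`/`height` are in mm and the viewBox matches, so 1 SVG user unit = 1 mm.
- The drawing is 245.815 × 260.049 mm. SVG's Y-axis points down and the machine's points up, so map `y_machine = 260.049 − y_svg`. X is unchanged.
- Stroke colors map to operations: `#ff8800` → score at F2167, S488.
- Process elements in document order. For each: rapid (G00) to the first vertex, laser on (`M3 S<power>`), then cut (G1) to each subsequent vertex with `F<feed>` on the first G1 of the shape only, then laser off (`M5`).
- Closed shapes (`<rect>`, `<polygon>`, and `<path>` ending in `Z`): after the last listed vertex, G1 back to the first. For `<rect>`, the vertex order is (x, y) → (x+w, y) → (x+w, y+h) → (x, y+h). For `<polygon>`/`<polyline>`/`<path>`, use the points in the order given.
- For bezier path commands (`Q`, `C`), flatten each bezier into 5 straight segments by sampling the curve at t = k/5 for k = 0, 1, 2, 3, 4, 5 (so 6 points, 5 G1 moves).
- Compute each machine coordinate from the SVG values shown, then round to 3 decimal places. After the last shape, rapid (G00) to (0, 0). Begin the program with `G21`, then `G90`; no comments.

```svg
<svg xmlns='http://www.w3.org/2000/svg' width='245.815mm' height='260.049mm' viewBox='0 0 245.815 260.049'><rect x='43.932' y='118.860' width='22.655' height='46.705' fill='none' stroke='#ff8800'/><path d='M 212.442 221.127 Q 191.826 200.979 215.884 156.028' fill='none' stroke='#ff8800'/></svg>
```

1 u = 1 mm; y_m = 260.049 − y.

[1] `<rect>` rectangle, #ff8800→score S488 F2167: (43.932,141.189) → (66.587,141.189) → (66.587,94.484) → (43.932,94.484) → (43.932,141.189) (closed)

[2] `<path>` quadratic bezier, #ff8800→score S488 F2167: (212.442,38.922) → (205.983,47.973) → (203.097,59.009) → (203.785,72.029) → (208.048,87.033) → (215.884,104.021)

G21
G90
G00 X43.932 Y141.189
M3 S488
G1 X66.587 Y141.189 F2167
G1 X66.587 Y94.484
G1 X43.932 Y94.484
G1 X43.932 Y141.189
M5
G00 X212.442 Y38.922
M3 S488
G1 X205.983 Y47.973 F2167
G1 X203.097 Y59.009
G1 X203.785 Y72.029
G1 X208.048 Y87.033
G1 X215.884 Y104.021
M5
G00 X0.000 Y0.000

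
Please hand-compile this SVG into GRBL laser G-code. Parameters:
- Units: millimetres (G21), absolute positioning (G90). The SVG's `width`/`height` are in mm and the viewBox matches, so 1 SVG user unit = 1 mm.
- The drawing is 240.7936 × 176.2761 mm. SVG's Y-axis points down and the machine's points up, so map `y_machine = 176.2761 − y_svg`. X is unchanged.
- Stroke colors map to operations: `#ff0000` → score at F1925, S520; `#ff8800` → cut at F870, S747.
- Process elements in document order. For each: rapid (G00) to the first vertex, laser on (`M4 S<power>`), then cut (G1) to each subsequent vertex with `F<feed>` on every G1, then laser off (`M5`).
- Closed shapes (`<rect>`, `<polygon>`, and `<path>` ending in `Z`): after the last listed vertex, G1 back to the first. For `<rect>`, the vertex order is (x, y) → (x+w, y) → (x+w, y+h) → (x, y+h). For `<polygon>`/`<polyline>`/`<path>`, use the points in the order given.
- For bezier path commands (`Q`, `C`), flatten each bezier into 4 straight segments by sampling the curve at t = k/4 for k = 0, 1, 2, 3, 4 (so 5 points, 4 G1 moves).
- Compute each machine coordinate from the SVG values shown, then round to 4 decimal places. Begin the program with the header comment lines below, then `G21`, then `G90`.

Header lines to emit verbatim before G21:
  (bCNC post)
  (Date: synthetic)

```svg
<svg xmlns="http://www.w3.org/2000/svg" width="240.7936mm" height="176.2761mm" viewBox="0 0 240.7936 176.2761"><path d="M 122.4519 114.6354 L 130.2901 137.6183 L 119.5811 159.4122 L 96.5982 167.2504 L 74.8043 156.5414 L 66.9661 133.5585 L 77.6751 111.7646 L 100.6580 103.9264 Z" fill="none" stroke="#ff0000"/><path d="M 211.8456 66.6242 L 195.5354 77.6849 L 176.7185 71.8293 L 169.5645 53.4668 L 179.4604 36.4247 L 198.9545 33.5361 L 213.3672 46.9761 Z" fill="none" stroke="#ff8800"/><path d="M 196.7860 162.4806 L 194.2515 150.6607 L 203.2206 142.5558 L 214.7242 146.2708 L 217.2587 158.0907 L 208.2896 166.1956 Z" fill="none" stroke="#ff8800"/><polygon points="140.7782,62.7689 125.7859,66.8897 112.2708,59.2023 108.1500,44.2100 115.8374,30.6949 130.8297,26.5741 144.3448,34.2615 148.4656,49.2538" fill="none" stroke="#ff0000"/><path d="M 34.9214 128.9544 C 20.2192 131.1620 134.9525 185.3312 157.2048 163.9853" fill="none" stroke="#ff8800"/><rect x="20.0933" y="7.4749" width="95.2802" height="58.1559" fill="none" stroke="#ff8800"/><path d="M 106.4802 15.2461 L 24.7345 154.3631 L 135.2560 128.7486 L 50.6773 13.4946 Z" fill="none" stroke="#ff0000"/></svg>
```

(bCNC post)
(Date: synthetic)
G21
G90
G00 X122.4519 Y61.6407
M4 S520
G1 X130.2901 Y38.6578 F1925
G1 X119.5811 Y16.8639 F1925
G1 X96.5982 Y9.0257 F1925
G1 X74.8043 Y19.7347 F1925
G1 X66.9661 Y42.7176 F1925
G1 X77.6751 Y64.5115 F1925
G1 X100.6580 Y72.3497 F1925
G1 X122.4519 Y61.6407 F1925
M5
G00 X211.8456 Y109.6519
M4 S747
G1 X195.5354 Y98.5912 F870
G1 X176.7185 Y104.4468 F870
G1 X169.5645 Y122.8093 F870
G1 X179.4604 Y139.8514 F870
G1 X198.9545 Y142.7400 F870
G1 X213.3672 Y129.3000 F870
G1 X211.8456 Y109.6519 F870
M5
G00 X196.7860 Y13.7955
M4 S747
G1 X194.2515 Y25.6154 F870
G1 X203.2206 Y33.7203 F870
G1 X214.7242 Y30.0053 F870
G1 X217.2587 Y18.1854 F870
G1 X208.2896 Y10.0805 F870
G1 X196.7860 Y13.7955 F870
M5
G00 X140.7782 Y113.5072
M4 S520
G1 X125.7859 Y109.3864 F1925
G1 X112.2708 Y117.0738 F1925
G1 X108.1500 Y132.0661 F1925
G1 X115.8374 Y145.5812 F1925
G1 X130.8297 Y149.7020 F1925
G1 X144.3448 Y142.0146 F1925
G1 X148.4656 Y127.0223 F1925
G1 X140.7782 Y113.5072 F1925
M5
G00 X34.9214 Y47.3217
M4 S747
G1 X44.6965 Y37.9150 F870
G1 X82.2052 Y20.9737 F870
G1 X126.6428 Y8.4486 F870
G1 X157.2048 Y12.2908 F870
M5
G00 X20.0933 Y168.8012
M4 S747
G1 X115.3735 Y168.8012 F870
G1 X115.3735 Y110.6453 F870
G1 X20.0933 Y110.6453 F870
G1 X20.0933 Y168.8012 F870
M5
G00 X106.4802 Y161.0300
M4 S520
G1 X24.7345 Y21.9130 F1925
G1 X135.2560 Y47.5275 F1925
G1 X50.6773 Y162.7815 F1925
G1 X106.4802 Y161.0300 F1925
M5

1 u = 1 mm; y_m = 176.2761 − y.

[1] `<path>` regular polygon, #ff0000→score S520 F1925: (122.4519,61.6407) → (130.2901,38.6578) → (119.5811,16.8639) → (96.5982,9.0257) → (74.8043,19.7347) → (66.9661,42.7176) → (77.6751,64.5115) → (100.6580,72.3497) → (122.4519,61.6407) (closed)

[2] `<path>` regular polygon, #ff8800→cut S747 F870: (211.8456,109.6519) → (195.5354,98.5912) → (176.7185,104.4468) → (169.5645,122.8093) → (179.4604,139.8514) → (198.9545,142.7400) → (213.3672,129.3000) → (211.8456,109.6519) (closed)

[3] `<path>` regular polygon, #ff8800→cut S747 F870: (196.7860,13.7955) → (194.2515,25.6154) → (203.2206,33.7203) → (214.7242,30.0053) → (217.2587,18.1854) → (208.2896,10.0805) → (196.7860,13.7955) (closed)

[4] `<polygon>` regular polygon, #ff0000→score S520 F1925: (140.7782,113.5072) → (125.7859,109.3864) → (112.2708,117.0738) → (108.1500,132.0661) → (115.8374,145.5812) → (130.8297,149.7020) → (144.3448,142.0146) → (148.4656,127.0223) → (140.7782,113.5072) (closed)

[5] `<path>` cubic bezier, #ff8800→cut S747 F870: (34.9214,47.3217) → (44.6965,37.9150) → (82.2052,20.9737) → (126.6428,8.4486) → (157.2048,12.2908)

[6] `<rect>` rectangle, #ff8800→cut S747 F870: (20.0933,168.8012) → (115.3735,168.8012) → (115.3735,110.6453) → (20.0933,110.6453) → (20.0933,168.8012) (closed)

[7] `<path>` closed polygon, #ff0000→score S520 F1925: (106.4802,161.0300) → (24.7345,21.9130) → (135.2560,47.5275) → (50.6773,162.7815) → (106.4802,161.0300) (closed)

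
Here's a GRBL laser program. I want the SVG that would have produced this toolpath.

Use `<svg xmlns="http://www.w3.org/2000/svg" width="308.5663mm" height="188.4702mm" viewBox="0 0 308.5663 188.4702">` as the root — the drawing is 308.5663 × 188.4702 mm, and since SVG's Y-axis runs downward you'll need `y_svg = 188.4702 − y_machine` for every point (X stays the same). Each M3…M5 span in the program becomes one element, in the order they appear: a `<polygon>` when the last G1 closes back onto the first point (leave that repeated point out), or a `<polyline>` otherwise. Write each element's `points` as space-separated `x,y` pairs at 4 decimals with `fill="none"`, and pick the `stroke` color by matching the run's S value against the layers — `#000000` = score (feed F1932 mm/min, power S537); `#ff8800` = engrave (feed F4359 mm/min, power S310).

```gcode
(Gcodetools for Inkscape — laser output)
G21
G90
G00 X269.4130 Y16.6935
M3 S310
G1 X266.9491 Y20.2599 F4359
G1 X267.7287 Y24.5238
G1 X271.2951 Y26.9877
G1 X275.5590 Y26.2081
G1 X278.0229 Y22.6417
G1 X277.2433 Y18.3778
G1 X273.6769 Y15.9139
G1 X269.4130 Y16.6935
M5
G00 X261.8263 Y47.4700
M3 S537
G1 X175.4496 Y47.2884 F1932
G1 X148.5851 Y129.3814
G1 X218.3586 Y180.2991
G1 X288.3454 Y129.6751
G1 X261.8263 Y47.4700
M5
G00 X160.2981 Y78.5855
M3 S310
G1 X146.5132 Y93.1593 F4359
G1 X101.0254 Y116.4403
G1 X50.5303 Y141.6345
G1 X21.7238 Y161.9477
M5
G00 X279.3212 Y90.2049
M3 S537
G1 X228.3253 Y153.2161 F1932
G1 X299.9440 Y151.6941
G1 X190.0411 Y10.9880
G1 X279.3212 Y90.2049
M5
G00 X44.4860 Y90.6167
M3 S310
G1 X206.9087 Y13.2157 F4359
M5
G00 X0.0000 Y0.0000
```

Each laser-on run becomes one SVG element. Flip Y back into SVG space with y_svg = 188.4702 − y_machine.

Run 1: S310 ⇒ engrave layer `#ff8800`. The run returns to its start, so emit a `<polygon>` with points (Y-flipped): 269.4130,171.7767 266.9491,168.2103 267.7287,163.9464 271.2951,161.4825 275.5590,162.2621 278.0229,165.8285 277.2433,170.0924 273.6769,172.5563.

Run 2: the run's S537 means `#000000` (score). The run returns to its start, so emit a `<polygon>` with points (Y-flipped): 261.8263,141.0002 175.4496,141.1818 148.5851,59.0888 218.3586,8.1711 288.3454,58.7951.

Run 3: power S310 maps to stroke `#ff8800` (engrave). The run is open, so emit a `<polyline>` with points (Y-flipped): 160.2981,109.8847 146.5132,95.3109 101.0254,72.0299 50.5303,46.8357 21.7238,26.5225.

Run 4: S537 ⇒ score layer `#000000`. The run returns to its start, so emit a `<polygon>` with points (Y-flipped): 279.3212,98.2653 228.3253,35.2541 299.9440,36.7761 190.0411,177.4822.

Run 5: S310 ⇒ engrave layer `#ff8800`. The run is open, so emit a `<polyline>` with points (Y-flipped): 44.4860,97.8535 206.9087,175.2545.

<svg xmlns="http://www.w3.org/2000/svg" width="308.5663mm" height="188.4702mm" viewBox="0 0 308.5663 188.4702">
  <polygon points="269.4130,171.7767 266.9491,168.2103 267.7287,163.9464 271.2951,161.4825 275.5590,162.2621 278.0229,165.8285 277.2433,170.0924 273.6769,172.5563" fill="none" stroke="#ff8800"/>
  <polygon points="261.8263,141.0002 175.4496,141.1818 148.5851,59.0888 218.3586,8.1711 288.3454,58.7951" fill="none" stroke="#000000"/>
  <polyline points="160.2981,109.8847 146.5132,95.3109 101.0254,72.0299 50.5303,46.8357 21.7238,26.5225" fill="none" stroke="#ff8800"/>
  <polygon points="279.3212,98.2653 228.3253,35.2541 299.9440,36.7761 190.0411,177.4822" fill="none" stroke="#000000"/>
  <polyline points="44.4860,97.8535 206.9087,175.2545" fill="none" stroke="#ff8800"/>
</svg>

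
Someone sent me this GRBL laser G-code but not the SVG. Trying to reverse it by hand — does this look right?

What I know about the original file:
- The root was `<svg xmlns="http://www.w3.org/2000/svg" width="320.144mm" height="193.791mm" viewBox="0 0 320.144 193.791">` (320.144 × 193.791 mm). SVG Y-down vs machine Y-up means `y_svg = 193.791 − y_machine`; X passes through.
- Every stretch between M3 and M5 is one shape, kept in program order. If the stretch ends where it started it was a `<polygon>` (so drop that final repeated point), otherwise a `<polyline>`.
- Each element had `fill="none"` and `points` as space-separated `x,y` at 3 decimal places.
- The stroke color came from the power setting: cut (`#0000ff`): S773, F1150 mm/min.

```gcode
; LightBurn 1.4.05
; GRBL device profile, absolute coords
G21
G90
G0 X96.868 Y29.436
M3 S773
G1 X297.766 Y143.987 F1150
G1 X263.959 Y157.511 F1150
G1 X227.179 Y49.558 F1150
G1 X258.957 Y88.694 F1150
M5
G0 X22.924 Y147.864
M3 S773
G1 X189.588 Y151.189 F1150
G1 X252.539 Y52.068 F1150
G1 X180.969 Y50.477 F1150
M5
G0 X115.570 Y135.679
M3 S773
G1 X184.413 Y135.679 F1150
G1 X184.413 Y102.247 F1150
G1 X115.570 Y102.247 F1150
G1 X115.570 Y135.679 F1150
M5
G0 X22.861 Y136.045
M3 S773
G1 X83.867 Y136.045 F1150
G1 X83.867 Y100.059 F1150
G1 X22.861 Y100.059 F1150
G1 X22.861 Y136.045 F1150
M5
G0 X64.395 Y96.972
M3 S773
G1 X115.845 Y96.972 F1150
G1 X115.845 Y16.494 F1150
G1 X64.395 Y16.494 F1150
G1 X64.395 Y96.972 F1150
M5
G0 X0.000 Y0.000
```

Machine Y-up, SVG Y-down with viewBox height 193.791, so y_svg = 193.791 − y_machine; X carries over. Every run uses S773, so all elements get stroke `#0000ff` (cut).

Run 1: The run is open, so emit a `<polyline>` with points (Y-flipped): 96.868,164.355 297.766,49.804 263.959,36.280 227.179,144.233 258.957,105.097.

Run 2: The run is open, so emit a `<polyline>` with points (Y-flipped): 22.924,45.927 189.588,42.602 252.539,141.723 180.969,143.314.

Run 3: The run returns to its start, so emit a `<polygon>` with points (Y-flipped): 115.570,58.112 184.413,58.112 184.413,91.544 115.570,91.544.

Run 4: The run returns to its start, so emit a `<polygon>` with points (Y-flipped): 22.861,57.746 83.867,57.746 83.867,93.732 22.861,93.732.

Run 5: The run returns to its start, so emit a `<polygon>` with points (Y-flipped): 64.395,96.819 115.845,96.819 115.845,177.297 64.395,177.297.

<svg xmlns="http://www.w3.org/2000/svg" width="320.144mm" height="193.791mm" viewBox="0 0 320.144 193.791">
  <polyline points="96.868,164.355 297.766,49.804 263.959,36.280 227.179,144.233 258.957,105.097" fill="none" stroke="#0000ff"/>
  <polyline points="22.924,45.927 189.588,42.602 252.539,141.723 180.969,143.314" fill="none" stroke="#0000ff"/>
  <polygon points="115.570,58.112 184.413,58.112 184.413,91.544 115.570,91.544" fill="none" stroke="#0000ff"/>
  <polygon points="22.861,57.746 83.867,57.746 83.867,93.732 22.861,93.732" fill="none" stroke="#0000ff"/>
  <polygon points="64.395,96.819 115.845,96.819 115.845,177.297 64.395,177.297" fill="none" stroke="#0000ff"/>
</svg>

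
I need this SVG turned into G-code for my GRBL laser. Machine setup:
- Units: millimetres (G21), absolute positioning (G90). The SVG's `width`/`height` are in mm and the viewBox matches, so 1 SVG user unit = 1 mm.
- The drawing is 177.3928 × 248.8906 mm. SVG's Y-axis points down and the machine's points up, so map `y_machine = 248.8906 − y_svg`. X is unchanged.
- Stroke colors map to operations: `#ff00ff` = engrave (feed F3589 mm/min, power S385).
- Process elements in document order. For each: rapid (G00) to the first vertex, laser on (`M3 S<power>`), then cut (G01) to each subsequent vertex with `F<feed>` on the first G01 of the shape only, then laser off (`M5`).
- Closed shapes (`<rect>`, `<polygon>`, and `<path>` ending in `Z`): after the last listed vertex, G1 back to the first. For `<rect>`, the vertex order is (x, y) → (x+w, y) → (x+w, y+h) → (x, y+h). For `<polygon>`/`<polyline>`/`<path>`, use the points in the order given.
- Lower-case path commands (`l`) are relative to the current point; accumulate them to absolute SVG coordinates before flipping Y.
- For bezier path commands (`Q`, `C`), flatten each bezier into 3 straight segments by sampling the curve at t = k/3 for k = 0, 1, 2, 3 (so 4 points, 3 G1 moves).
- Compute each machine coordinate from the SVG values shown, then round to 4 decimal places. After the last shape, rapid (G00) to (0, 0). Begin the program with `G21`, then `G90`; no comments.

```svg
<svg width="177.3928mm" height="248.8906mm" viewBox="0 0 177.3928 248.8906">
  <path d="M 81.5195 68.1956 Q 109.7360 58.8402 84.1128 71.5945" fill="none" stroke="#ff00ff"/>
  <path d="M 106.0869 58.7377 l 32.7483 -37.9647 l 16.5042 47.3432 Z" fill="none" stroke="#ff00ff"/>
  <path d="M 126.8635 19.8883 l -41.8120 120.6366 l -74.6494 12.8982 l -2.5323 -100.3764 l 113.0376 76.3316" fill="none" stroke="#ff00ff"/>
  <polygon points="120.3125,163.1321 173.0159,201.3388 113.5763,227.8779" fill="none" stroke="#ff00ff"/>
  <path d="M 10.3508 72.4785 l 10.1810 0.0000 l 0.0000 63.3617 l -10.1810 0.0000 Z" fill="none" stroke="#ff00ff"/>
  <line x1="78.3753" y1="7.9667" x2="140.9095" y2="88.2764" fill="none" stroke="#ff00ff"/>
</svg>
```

G21
G90
G00 X81.5195 Y180.6950
M3 S385
G01 X94.3483 Y184.4753 F3589
G01 X95.2127 Y183.3423
G01 X84.1128 Y177.2961
M5
G00 X106.0869 Y190.1529
M3 S385
G01 X138.8352 Y228.1176 F3589
G01 X155.3394 Y180.7744
G01 X106.0869 Y190.1529
M5
G00 X126.8635 Y229.0023
M3 S385
G01 X85.0515 Y108.3657 F3589
G01 X10.4021 Y95.4675
G01 X7.8698 Y195.8439
G01 X120.9074 Y119.5123
M5
G00 X120.3125 Y85.7585
M3 S385
G01 X173.0159 Y47.5518 F3589
G01 X113.5763 Y21.0127
G01 X120.3125 Y85.7585
M5
G00 X10.3508 Y176.4121
M3 S385
G01 X20.5318 Y176.4121 F3589
G01 X20.5318 Y113.0504
G01 X10.3508 Y113.0504
G01 X10.3508 Y176.4121
M5
G00 X78.3753 Y240.9239
M3 S385
G01 X140.9095 Y160.6142 F3589
M5
G00 X0.0000 Y0.0000

1 u = 1 mm; y_m = 248.8906 − y.

[1] `<path>` quadratic bezier, #ff00ff→engrave S385 F3589: (81.5195,180.6950) → (94.3483,184.4753) → (95.2127,183.3423) → (84.1128,177.2961)

[2] `<path>` regular polygon, #ff00ff→engrave S385 F3589: (106.0869,190.1529) → (138.8352,228.1176) → (155.3394,180.7744) → (106.0869,190.1529) (closed)

[3] `<path>` open polyline, #ff00ff→engrave S385 F3589: (126.8635,229.0023) → (85.0515,108.3657) → (10.4021,95.4675) → (7.8698,195.8439) → (120.9074,119.5123)

[4] `<polygon>` regular polygon, #ff00ff→engrave S385 F3589: (120.3125,85.7585) → (173.0159,47.5518) → (113.5763,21.0127) → (120.3125,85.7585) (closed)

[5] `<path>` rectangle, #ff00ff→engrave S385 F3589: (10.3508,176.4121) → (20.5318,176.4121) → (20.5318,113.0504) → (10.3508,113.0504) → (10.3508,176.4121) (closed)

[6] `<line>` line segment, #ff00ff→engrave S385 F3589: (78.3753,240.9239) → (140.9095,160.6142)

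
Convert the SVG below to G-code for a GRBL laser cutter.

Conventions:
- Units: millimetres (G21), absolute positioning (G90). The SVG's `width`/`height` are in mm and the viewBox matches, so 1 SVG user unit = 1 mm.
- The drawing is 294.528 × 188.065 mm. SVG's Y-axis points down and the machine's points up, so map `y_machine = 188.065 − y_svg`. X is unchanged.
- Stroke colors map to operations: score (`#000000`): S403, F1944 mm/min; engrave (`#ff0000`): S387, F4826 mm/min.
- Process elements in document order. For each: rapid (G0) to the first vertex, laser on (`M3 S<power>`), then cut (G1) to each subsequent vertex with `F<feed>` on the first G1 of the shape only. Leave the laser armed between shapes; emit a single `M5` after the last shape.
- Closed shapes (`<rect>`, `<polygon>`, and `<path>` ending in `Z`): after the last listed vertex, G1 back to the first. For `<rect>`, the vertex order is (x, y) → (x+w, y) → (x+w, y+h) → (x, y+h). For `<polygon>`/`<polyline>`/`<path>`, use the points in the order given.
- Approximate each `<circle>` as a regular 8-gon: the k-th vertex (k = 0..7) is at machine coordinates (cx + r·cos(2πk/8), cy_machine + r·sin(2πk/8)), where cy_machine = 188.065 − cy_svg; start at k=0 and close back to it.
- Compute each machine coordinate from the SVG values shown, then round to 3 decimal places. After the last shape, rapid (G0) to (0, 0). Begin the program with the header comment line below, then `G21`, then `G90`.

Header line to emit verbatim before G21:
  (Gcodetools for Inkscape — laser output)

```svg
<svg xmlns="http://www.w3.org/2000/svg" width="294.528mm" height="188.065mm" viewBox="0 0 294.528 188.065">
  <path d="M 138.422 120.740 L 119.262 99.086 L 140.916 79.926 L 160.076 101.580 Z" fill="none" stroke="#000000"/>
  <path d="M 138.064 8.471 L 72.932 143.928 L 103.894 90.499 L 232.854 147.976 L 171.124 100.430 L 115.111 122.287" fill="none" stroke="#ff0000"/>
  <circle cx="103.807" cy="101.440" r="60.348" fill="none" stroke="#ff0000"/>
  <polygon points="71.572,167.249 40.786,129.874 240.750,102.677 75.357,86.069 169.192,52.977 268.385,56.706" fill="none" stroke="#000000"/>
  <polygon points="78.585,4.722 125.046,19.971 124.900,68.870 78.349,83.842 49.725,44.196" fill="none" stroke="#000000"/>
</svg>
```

(Gcodetools for Inkscape — laser output)
G21
G90
G0 X138.422 Y67.325
M3 S403
G1 X119.262 Y88.979 F1944
G1 X140.916 Y108.139
G1 X160.076 Y86.485
G1 X138.422 Y67.325
G0 X138.064 Y179.594
M3 S387
G1 X72.932 Y44.137 F4826
G1 X103.894 Y97.566
G1 X232.854 Y40.089
G1 X171.124 Y87.635
G1 X115.111 Y65.778
G0 X164.155 Y86.625
M3 S387
G1 X146.479 Y129.297 F4826
G1 X103.807 Y146.973
G1 X61.135 Y129.297
G1 X43.459 Y86.625
G1 X61.135 Y43.953
G1 X103.807 Y26.277
G1 X146.479 Y43.953
G1 X164.155 Y86.625
G0 X71.572 Y20.816
M3 S403
G1 X40.786 Y58.191 F1944
G1 X240.750 Y85.388
G1 X75.357 Y101.996
G1 X169.192 Y135.088
G1 X268.385 Y131.359
G1 X71.572 Y20.816
G0 X78.585 Y183.343
M3 S403
G1 X125.046 Y168.094 F1944
G1 X124.900 Y119.195
G1 X78.349 Y104.223
G1 X49.725 Y143.869
G1 X78.585 Y183.343
M5
G0 X0.000 Y0.000

viewBox `0 0 294.528 188.065` with mm width/height → 1 unit = 1 mm. Flip: y_m = 188.065 − y_svg.

**Shape 1** — `<path>` regular polygon, stroke `#000000` → score (S403, F1944). Machine vertices: (138.422,67.325) → (119.262,88.979) → (140.916,108.139) → (160.076,86.485) → (138.422,67.325). Closed: final G1 returns to the first vertex.

**Shape 2** — `<path>` open polyline, stroke `#ff0000` → engrave (S387, F4826). Machine vertices: (138.064,179.594) → (72.932,44.137) → (103.894,97.566) → (232.854,40.089) → (171.124,87.635) → (115.111,65.778). Open path.

**Shape 3** — `<circle>` circle, stroke `#ff0000` → engrave (S387, F4826). Machine vertices: (164.155,86.625) → (146.479,129.297) → (103.807,146.973) → (61.135,129.297) → (43.459,86.625) → (61.135,43.953) → (103.807,26.277) → (146.479,43.953) → (164.155,86.625). Closed: final G1 returns to the first vertex.

**Shape 4** — `<polygon>` closed polygon, stroke `#000000` → score (S403, F1944). Machine vertices: (71.572,20.816) → (40.786,58.191) → (240.750,85.388) → (75.357,101.996) → (169.192,135.088) → (268.385,131.359) → (71.572,20.816). Closed: final G1 returns to the first vertex.

**Shape 5** — `<polygon>` regular polygon, stroke `#000000` → score (S403, F1944). Machine vertices: (78.585,183.343) → (125.046,168.094) → (124.900,119.195) → (78.349,104.223) → (49.725,143.869) → (78.585,183.343). Closed: final G1 returns to the first vertex.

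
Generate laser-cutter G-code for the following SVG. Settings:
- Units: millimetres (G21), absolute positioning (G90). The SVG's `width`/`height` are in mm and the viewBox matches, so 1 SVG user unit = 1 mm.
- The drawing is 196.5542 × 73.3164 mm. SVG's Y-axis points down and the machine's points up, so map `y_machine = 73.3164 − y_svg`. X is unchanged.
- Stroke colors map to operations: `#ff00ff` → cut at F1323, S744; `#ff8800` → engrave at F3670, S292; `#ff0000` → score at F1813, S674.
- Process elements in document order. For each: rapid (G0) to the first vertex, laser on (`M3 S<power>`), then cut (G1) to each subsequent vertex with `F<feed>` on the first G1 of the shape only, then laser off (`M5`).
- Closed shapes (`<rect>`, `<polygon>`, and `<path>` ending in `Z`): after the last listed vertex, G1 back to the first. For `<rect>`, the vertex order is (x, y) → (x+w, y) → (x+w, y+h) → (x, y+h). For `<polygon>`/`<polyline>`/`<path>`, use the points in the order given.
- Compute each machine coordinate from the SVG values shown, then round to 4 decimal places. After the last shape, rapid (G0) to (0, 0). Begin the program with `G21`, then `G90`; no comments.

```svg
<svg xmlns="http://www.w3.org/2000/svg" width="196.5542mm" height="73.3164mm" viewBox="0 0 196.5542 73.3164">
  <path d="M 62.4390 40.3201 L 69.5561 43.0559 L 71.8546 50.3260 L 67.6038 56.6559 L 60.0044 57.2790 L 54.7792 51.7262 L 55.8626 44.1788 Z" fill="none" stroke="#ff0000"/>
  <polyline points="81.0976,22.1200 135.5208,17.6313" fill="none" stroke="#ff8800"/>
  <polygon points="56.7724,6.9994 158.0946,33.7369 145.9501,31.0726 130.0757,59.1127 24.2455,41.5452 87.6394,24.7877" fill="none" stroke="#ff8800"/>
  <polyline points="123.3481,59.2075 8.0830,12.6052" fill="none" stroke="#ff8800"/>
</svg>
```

G21
G90
G0 X62.4390 Y32.9963
M3 S674
G1 X69.5561 Y30.2605 F1813
G1 X71.8546 Y22.9904
G1 X67.6038 Y16.6605
G1 X60.0044 Y16.0374
G1 X54.7792 Y21.5902
G1 X55.8626 Y29.1376
G1 X62.4390 Y32.9963
M5
G0 X81.0976 Y51.1964
M3 S292
G1 X135.5208 Y55.6851 F3670
M5
G0 X56.7724 Y66.3170
M3 S292
G1 X158.0946 Y39.5795 F3670
G1 X145.9501 Y42.2438
G1 X130.0757 Y14.2037
G1 X24.2455 Y31.7712
G1 X87.6394 Y48.5287
G1 X56.7724 Y66.3170
M5
G0 X123.3481 Y14.1089
M3 S292
G1 X8.0830 Y60.7112 F3670
M5
G0 X0.0000 Y0.0000

Since the viewBox matches the mm dimensions, user units are millimetres directly. The only transform is the Y-flip y_m = 73.3164 − y_svg.

Shape 1 is a regular polygon drawn with `<path>`. Its stroke #ff0000 means score at S674, F1813. After flipping Y the toolpath is (62.4390,32.9963) → (69.5561,30.2605) → (71.8546,22.9904) → (67.6038,16.6605) → (60.0044,16.0374) → (54.7792,21.5902) → (55.8626,29.1376) → (62.4390,32.9963), returning to the start.

Shape 2 is a line segment drawn with `<polyline>`. Its stroke #ff8800 means engrave at S292, F3670. After flipping Y the toolpath is (81.0976,51.1964) → (135.5208,55.6851).

Shape 3 is a closed polygon drawn with `<polygon>`. Its stroke #ff8800 means engrave at S292, F3670. After flipping Y the toolpath is (56.7724,66.3170) → (158.0946,39.5795) → (145.9501,42.2438) → (130.0757,14.2037) → (24.2455,31.7712) → (87.6394,48.5287) → (56.7724,66.3170), returning to the start.

Shape 4 is a line segment drawn with `<polyline>`. Its stroke #ff8800 means engrave at S292, F3670. After flipping Y the toolpath is (123.3481,14.1089) → (8.0830,60.7112).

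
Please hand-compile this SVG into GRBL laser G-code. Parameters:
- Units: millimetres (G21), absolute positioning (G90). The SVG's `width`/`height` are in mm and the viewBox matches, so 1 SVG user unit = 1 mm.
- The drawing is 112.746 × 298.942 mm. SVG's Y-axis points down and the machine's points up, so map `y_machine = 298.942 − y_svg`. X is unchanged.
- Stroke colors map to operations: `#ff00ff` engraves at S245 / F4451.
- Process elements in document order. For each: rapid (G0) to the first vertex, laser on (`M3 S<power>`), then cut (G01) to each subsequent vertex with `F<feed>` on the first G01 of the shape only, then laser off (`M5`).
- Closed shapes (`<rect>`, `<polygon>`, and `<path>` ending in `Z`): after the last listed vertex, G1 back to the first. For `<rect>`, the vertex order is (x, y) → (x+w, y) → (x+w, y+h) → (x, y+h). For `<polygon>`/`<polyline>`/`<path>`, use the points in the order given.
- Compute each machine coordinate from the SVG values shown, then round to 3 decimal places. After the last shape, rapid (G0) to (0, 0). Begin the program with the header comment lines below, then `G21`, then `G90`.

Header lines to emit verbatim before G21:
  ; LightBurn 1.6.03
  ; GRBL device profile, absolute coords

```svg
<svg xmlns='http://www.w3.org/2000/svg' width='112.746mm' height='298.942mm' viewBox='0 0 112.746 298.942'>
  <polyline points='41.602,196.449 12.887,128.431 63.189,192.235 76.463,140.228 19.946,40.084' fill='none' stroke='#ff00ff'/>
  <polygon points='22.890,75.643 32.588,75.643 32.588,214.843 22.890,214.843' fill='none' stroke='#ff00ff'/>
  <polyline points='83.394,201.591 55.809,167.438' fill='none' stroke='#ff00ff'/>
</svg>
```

; LightBurn 1.6.03
; GRBL device profile, absolute coords
G21
G90
G0 X41.602 Y102.493
M3 S245
G01 X12.887 Y170.511 F4451
G01 X63.189 Y106.707
G01 X76.463 Y158.714
G01 X19.946 Y258.858
M5
G0 X22.890 Y223.299
M3 S245
G01 X32.588 Y223.299 F4451
G01 X32.588 Y84.099
G01 X22.890 Y84.099
G01 X22.890 Y223.299
M5
G0 X83.394 Y97.351
M3 S245
G01 X55.809 Y131.504 F4451
M5
G0 X0.000 Y0.000

Since the viewBox matches the mm dimensions, user units are millimetres directly. The only transform is the Y-flip y_m = 298.942 − y_svg.

Shape 1 is a open polyline drawn with `<polyline>`. Its stroke #ff00ff means engrave at S245, F4451. After flipping Y the toolpath is (41.602,102.493) → (12.887,170.511) → (63.189,106.707) → (76.463,158.714) → (19.946,258.858).

Shape 2 is a rectangle drawn with `<polygon>`. Its stroke #ff00ff means engrave at S245, F4451. After flipping Y the toolpath is (22.890,223.299) → (32.588,223.299) → (32.588,84.099) → (22.890,84.099) → (22.890,223.299), returning to the start.

Shape 3 is a line segment drawn with `<polyline>`. Its stroke #ff00ff means engrave at S245, F4451. After flipping Y the toolpath is (83.394,97.351) → (55.809,131.504).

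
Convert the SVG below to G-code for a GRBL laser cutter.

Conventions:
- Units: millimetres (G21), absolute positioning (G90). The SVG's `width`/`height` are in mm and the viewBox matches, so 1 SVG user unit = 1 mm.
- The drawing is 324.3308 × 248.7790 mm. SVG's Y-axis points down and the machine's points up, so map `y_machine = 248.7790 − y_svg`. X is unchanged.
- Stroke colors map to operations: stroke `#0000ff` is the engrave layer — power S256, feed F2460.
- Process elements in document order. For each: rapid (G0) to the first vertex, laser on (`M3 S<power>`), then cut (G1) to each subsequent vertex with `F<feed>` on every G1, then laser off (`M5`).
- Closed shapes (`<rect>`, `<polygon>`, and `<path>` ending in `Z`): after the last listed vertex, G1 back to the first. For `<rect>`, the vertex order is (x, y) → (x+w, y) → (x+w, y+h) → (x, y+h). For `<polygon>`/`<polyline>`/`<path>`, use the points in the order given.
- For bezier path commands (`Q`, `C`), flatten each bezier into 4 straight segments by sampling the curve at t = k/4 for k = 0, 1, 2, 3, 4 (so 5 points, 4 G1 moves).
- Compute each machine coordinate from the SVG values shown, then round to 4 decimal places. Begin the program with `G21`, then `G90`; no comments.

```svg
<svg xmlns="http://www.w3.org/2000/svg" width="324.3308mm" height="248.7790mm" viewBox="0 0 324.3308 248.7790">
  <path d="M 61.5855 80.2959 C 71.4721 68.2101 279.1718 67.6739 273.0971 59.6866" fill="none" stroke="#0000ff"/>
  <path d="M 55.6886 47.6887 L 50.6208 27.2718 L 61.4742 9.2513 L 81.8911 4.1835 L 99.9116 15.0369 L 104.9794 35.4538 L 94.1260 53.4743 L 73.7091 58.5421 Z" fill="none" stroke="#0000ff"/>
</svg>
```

viewBox `0 0 324.3308 248.7790` with mm width/height → 1 unit = 1 mm. Flip: y_m = 248.7790 − y_svg.

**Shape 1** — `<path>` cubic bezier, stroke `#0000ff` → engrave (S256, F2460). Control points (SVG): P0=(61.5855,80.2959), P1=(71.4721,68.2101), P2=(279.1718,67.6739), P3=(273.0971,59.6866); sampled at t=k/4. Machine vertices: (61.5855,168.4831) → (99.6594,175.6788) → (173.3268,180.3247) → (244.0015,184.2021) → (273.0971,189.0924). Open path.

**Shape 2** — `<path>` regular polygon, stroke `#0000ff` → engrave (S256, F2460). Machine vertices: (55.6886,201.0903) → (50.6208,221.5072) → (61.4742,239.5277) → (81.8911,244.5955) → (99.9116,233.7421) → (104.9794,213.3252) → (94.1260,195.3047) → (73.7091,190.2369) → (55.6886,201.0903). Closed: final G1 returns to the first vertex.

G21
G90
G0 X61.5855 Y168.4831
M3 S256
G1 X99.6594 Y175.6788 F2460
G1 X173.3268 Y180.3247 F2460
G1 X244.0015 Y184.2021 F2460
G1 X273.0971 Y189.0924 F2460
M5
G0 X55.6886 Y201.0903
M3 S256
G1 X50.6208 Y221.5072 F2460
G1 X61.4742 Y239.5277 F2460
G1 X81.8911 Y244.5955 F2460
G1 X99.9116 Y233.7421 F2460
G1 X104.9794 Y213.3252 F2460
G1 X94.1260 Y195.3047 F2460
G1 X73.7091 Y190.2369 F2460
G1 X55.6886 Y201.0903 F2460
M5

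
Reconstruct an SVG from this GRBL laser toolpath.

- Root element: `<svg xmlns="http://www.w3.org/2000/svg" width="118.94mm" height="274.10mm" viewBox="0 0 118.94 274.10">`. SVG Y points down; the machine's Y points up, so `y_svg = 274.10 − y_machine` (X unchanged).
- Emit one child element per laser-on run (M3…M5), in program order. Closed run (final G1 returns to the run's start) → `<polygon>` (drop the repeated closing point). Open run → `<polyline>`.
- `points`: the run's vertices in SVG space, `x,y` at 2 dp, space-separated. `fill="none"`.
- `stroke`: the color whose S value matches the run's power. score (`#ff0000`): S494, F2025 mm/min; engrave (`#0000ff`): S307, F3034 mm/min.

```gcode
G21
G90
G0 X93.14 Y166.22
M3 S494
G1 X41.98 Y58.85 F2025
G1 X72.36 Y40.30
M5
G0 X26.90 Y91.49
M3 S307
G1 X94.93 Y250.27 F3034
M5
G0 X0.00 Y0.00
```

Machine Y-up, SVG Y-down with viewBox height 274.10, so y_svg = 274.10 − y_machine; X carries over.

Run 1: power S494 maps to stroke `#ff0000` (score). The run is open, so emit a `<polyline>` with points (Y-flipped): 93.14,107.88 41.98,215.25 72.36,233.80.

Run 2: the run's S307 means `#0000ff` (engrave). The run is open, so emit a `<polyline>` with points (Y-flipped): 26.90,182.61 94.93,23.83.

<svg xmlns="http://www.w3.org/2000/svg" width="118.94mm" height="274.10mm" viewBox="0 0 118.94 274.10">
  <polyline points="93.14,107.88 41.98,215.25 72.36,233.80" fill="none" stroke="#ff0000"/>
  <polyline points="26.90,182.61 94.93,23.83" fill="none" stroke="#0000ff"/>
</svg>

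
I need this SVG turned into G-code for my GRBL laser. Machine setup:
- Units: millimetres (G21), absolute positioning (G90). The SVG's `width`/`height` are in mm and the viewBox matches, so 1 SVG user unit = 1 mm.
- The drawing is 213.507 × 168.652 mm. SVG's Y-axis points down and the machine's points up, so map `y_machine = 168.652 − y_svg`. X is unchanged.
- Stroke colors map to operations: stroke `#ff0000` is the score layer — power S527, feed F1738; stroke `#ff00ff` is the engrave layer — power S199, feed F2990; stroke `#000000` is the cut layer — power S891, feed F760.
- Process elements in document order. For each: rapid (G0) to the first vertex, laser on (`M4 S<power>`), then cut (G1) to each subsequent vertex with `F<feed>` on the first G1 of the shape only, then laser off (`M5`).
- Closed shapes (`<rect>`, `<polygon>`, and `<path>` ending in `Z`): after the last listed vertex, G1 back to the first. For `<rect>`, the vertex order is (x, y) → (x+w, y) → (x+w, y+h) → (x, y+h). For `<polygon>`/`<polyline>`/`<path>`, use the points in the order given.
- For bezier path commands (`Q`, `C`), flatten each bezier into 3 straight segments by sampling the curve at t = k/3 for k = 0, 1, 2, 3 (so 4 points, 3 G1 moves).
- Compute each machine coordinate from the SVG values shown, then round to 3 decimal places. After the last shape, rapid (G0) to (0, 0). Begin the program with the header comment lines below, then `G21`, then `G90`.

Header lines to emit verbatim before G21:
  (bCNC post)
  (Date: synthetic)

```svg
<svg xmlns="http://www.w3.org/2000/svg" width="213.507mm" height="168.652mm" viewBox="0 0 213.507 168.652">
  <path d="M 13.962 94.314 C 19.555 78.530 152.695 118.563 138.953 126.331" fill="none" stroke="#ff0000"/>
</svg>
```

Since the viewBox matches the mm dimensions, user units are millimetres directly. The only transform is the Y-flip y_m = 168.652 − y_svg.

Shape 1 is a cubic bezier drawn with `<path>`. Its stroke #ff0000 means score at S527, F1738. After flipping Y the toolpath is (13.962,74.338) → (51.907,74.779) → (113.898,57.582) → (138.953,42.321).

(bCNC post)
(Date: synthetic)
G21
G90
G0 X13.962 Y74.338
M4 S527
G1 X51.907 Y74.779 F1738
G1 X113.898 Y57.582
G1 X138.953 Y42.321
M5
G0 X0.000 Y0.000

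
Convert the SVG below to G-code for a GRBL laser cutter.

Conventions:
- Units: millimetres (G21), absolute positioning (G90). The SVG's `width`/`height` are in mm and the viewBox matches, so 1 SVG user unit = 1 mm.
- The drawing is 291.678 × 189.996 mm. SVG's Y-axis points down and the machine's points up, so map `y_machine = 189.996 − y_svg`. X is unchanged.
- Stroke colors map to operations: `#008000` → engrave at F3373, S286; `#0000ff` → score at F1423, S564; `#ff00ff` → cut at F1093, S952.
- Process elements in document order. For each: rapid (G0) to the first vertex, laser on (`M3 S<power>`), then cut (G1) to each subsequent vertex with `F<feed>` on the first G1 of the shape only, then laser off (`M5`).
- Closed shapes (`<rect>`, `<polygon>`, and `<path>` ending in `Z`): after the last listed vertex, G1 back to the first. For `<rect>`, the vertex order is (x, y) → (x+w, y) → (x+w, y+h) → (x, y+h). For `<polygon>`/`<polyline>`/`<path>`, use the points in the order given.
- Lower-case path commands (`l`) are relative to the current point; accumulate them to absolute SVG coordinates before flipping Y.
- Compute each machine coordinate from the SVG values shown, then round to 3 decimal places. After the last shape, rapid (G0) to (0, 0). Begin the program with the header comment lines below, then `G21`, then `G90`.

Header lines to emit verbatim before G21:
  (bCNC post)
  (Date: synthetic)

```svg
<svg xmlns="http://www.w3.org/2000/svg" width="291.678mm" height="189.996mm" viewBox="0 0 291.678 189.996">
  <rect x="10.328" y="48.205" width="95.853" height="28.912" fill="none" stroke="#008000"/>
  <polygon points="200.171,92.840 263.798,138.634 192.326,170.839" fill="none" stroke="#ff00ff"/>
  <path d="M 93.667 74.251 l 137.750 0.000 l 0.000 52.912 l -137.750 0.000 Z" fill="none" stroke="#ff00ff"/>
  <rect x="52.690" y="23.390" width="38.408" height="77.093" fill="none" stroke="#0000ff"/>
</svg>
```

viewBox `0 0 291.678 189.996` with mm width/height → 1 unit = 1 mm. Flip: y_m = 189.996 − y_svg.

**Shape 1** — `<rect>` rectangle, stroke `#008000` → engrave (S286, F3373). Machine vertices: (10.328,141.791) → (106.181,141.791) → (106.181,112.879) → (10.328,112.879) → (10.328,141.791). Closed: final G1 returns to the first vertex.

**Shape 2** — `<polygon>` regular polygon, stroke `#ff00ff` → cut (S952, F1093). Machine vertices: (200.171,97.156) → (263.798,51.362) → (192.326,19.157) → (200.171,97.156). Closed: final G1 returns to the first vertex.

**Shape 3** — `<path>` rectangle, stroke `#ff00ff` → cut (S952, F1093). Machine vertices: (93.667,115.745) → (231.417,115.745) → (231.417,62.833) → (93.667,62.833) → (93.667,115.745). Closed: final G1 returns to the first vertex.

**Shape 4** — `<rect>` rectangle, stroke `#0000ff` → score (S564, F1423). Machine vertices: (52.690,166.606) → (91.098,166.606) → (91.098,89.513) → (52.690,89.513) → (52.690,166.606). Closed: final G1 returns to the first vertex.

(bCNC post)
(Date: synthetic)
G21
G90
G0 X10.328 Y141.791
M3 S286
G1 X106.181 Y141.791 F3373
G1 X106.181 Y112.879
G1 X10.328 Y112.879
G1 X10.328 Y141.791
M5
G0 X200.171 Y97.156
M3 S952
G1 X263.798 Y51.362 F1093
G1 X192.326 Y19.157
G1 X200.171 Y97.156
M5
G0 X93.667 Y115.745
M3 S952
G1 X231.417 Y115.745 F1093
G1 X231.417 Y62.833
G1 X93.667 Y62.833
G1 X93.667 Y115.745
M5
G0 X52.690 Y166.606
M3 S564
G1 X91.098 Y166.606 F1423
G1 X91.098 Y89.513
G1 X52.690 Y89.513
G1 X52.690 Y166.606
M5
G0 X0.000 Y0.000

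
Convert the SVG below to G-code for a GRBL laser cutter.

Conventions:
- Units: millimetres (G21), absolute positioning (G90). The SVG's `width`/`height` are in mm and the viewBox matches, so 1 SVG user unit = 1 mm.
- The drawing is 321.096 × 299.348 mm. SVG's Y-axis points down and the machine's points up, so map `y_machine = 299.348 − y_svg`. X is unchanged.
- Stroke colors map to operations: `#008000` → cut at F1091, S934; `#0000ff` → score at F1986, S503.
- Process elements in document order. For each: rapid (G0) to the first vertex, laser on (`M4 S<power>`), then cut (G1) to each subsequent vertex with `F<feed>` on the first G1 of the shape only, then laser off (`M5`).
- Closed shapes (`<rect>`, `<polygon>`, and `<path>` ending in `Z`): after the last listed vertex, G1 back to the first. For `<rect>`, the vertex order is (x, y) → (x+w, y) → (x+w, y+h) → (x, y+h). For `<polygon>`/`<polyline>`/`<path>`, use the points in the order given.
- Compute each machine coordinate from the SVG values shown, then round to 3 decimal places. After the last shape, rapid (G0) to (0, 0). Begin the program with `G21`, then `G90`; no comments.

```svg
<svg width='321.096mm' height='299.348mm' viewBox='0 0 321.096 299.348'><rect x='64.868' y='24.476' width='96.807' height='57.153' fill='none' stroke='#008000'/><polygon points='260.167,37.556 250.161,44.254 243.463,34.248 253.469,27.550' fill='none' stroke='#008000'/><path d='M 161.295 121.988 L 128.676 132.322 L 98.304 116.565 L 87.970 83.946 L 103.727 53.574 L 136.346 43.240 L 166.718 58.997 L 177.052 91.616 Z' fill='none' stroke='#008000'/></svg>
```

1 u = 1 mm; y_m = 299.348 − y.

[1] `<rect>` rectangle, #008000→cut S934 F1091: (64.868,274.872) → (161.675,274.872) → (161.675,217.719) → (64.868,217.719) → (64.868,274.872) (closed)

[2] `<polygon>` regular polygon, #008000→cut S934 F1091: (260.167,261.792) → (250.161,255.094) → (243.463,265.100) → (253.469,271.798) → (260.167,261.792) (closed)

[3] `<path>` regular polygon, #008000→cut S934 F1091: (161.295,177.360) → (128.676,167.026) → (98.304,182.783) → (87.970,215.402) → (103.727,245.774) → (136.346,256.108) → (166.718,240.351) → (177.052,207.732) → (161.295,177.360) (closed)

G21
G90
G0 X64.868 Y274.872
M4 S934
G1 X161.675 Y274.872 F1091
G1 X161.675 Y217.719
G1 X64.868 Y217.719
G1 X64.868 Y274.872
M5
G0 X260.167 Y261.792
M4 S934
G1 X250.161 Y255.094 F1091
G1 X243.463 Y265.100
G1 X253.469 Y271.798
G1 X260.167 Y261.792
M5
G0 X161.295 Y177.360
M4 S934
G1 X128.676 Y167.026 F1091
G1 X98.304 Y182.783
G1 X87.970 Y215.402
G1 X103.727 Y245.774
G1 X136.346 Y256.108
G1 X166.718 Y240.351
G1 X177.052 Y207.732
G1 X161.295 Y177.360
M5
G0 X0.000 Y0.000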